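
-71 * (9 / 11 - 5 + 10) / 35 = -4544 / 385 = -11.80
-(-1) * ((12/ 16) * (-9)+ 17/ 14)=-155/ 28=-5.54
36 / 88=9 / 22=0.41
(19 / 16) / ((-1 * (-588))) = 19 / 9408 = 0.00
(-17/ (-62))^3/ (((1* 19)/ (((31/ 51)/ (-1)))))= -289/ 438216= -0.00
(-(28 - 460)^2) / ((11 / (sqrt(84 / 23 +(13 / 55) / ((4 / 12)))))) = -559872 *sqrt(775445) / 13915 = -35430.81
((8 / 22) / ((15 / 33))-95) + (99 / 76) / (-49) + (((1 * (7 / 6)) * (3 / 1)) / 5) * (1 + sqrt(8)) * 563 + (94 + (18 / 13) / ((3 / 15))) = 97016799 / 242060 + 3941 * sqrt(2) / 5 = 1515.48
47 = 47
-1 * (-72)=72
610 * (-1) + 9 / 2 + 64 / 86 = -52009 / 86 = -604.76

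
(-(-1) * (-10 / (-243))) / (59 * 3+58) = 2 / 11421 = 0.00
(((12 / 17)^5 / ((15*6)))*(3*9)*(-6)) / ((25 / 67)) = -150045696 / 177482125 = -0.85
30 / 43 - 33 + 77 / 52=-68917 / 2236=-30.82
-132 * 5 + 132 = -528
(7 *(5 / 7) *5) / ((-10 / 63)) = -315 / 2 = -157.50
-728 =-728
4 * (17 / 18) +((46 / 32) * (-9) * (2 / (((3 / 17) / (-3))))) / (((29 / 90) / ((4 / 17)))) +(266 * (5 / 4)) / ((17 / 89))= 18331199 / 8874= 2065.72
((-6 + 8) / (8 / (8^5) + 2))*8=65536 / 8193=8.00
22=22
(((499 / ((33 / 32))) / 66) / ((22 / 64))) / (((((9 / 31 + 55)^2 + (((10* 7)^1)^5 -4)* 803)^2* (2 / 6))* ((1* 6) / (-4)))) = -7373391664 / 314846490611274976753544082996531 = -0.00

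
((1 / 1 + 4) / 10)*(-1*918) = -459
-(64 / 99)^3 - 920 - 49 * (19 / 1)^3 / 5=-330573447329 / 4851495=-68138.47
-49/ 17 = -2.88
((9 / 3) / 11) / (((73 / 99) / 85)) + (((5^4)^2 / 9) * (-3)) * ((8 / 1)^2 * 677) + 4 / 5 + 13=-6177624950464 / 1095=-5641666621.43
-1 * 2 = -2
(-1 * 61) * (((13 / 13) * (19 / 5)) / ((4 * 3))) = -1159 / 60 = -19.32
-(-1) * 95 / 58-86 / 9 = -4133 / 522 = -7.92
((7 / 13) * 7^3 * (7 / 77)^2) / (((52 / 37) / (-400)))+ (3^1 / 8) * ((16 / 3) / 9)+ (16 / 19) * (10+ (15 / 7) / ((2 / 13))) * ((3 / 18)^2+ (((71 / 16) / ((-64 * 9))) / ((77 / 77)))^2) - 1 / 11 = -12524139481079617 / 28874778476544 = -433.74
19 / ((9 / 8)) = 152 / 9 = 16.89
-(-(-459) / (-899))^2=-0.26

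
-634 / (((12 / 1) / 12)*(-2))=317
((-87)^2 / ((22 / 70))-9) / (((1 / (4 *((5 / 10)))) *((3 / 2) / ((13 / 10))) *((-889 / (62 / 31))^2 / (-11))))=-9180288 / 3951605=-2.32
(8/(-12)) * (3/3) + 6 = 16/3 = 5.33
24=24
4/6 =2/3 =0.67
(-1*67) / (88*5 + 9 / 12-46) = -268 / 1579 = -0.17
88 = 88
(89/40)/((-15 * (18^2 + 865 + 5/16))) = -0.00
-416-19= -435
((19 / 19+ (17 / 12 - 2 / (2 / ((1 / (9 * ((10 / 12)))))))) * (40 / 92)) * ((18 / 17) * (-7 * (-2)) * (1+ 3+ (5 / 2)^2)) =117957 / 782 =150.84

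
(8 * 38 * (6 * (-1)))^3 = -6068404224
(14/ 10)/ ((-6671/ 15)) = -0.00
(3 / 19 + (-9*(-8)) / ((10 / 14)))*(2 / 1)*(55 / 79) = 211002 / 1501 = 140.57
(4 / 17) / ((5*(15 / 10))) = 8 / 255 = 0.03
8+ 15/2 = 31/2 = 15.50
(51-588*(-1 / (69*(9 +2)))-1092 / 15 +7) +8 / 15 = -51202 / 3795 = -13.49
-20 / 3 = -6.67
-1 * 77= -77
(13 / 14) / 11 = 13 / 154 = 0.08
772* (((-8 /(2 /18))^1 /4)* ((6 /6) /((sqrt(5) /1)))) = -13896* sqrt(5) /5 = -6214.48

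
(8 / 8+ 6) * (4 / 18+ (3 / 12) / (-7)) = 47 / 36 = 1.31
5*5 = 25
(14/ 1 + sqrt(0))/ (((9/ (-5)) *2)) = -35/ 9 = -3.89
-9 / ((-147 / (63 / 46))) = 27 / 322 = 0.08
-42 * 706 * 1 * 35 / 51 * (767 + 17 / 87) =-23090111240 / 1479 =-15611975.15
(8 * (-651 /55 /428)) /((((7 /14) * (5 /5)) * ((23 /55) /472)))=-1229088 /2461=-499.43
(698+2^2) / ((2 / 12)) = 4212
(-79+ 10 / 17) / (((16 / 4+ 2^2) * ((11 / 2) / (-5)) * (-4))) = -6665 / 2992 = -2.23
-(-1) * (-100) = -100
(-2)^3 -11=-19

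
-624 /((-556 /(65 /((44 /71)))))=179985 /1529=117.71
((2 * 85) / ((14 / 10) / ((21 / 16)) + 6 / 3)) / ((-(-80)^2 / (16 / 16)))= -51 / 5888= -0.01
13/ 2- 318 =-623/ 2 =-311.50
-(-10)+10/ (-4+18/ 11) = 5.77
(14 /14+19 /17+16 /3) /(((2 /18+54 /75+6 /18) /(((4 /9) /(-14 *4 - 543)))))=-0.00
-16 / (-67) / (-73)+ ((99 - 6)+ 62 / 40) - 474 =-37118119 / 97820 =-379.45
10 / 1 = 10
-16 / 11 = -1.45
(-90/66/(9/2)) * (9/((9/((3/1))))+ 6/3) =-50/33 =-1.52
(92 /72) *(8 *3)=92 /3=30.67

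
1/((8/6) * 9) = 1/12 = 0.08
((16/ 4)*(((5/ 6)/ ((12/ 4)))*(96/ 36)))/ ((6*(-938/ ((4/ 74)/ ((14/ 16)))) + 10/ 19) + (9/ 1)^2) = -0.00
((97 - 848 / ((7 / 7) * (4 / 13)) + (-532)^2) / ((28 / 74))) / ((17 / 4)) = 20747010 / 119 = 174344.62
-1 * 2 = -2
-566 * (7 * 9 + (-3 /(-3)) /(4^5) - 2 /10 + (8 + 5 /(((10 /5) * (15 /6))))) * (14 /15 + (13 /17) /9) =-81044622797 /1958400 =-41383.08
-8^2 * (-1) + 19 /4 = 275 /4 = 68.75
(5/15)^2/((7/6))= 2/21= 0.10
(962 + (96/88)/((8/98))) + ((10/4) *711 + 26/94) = 2846747/1034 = 2753.14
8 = 8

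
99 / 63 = 1.57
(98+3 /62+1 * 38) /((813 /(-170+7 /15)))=-4290041 /151218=-28.37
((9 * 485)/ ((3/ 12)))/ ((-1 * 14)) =-8730/ 7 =-1247.14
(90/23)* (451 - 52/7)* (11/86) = 66825/301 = 222.01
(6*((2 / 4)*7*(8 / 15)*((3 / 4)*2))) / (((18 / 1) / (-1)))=-14 / 15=-0.93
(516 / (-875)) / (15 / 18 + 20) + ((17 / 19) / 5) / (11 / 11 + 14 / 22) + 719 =26898125543 / 37406250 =719.08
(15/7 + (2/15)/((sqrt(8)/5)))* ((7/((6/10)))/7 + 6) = 23* sqrt(2)/18 + 115/7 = 18.24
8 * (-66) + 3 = -525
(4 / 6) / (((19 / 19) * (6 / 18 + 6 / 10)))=5 / 7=0.71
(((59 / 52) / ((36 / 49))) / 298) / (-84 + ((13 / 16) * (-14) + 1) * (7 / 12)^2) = -1652 / 27902485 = -0.00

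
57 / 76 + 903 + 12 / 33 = 39781 / 44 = 904.11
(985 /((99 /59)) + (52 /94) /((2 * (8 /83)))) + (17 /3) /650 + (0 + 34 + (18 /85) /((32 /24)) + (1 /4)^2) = 256716252707 /411325200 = 624.12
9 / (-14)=-9 / 14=-0.64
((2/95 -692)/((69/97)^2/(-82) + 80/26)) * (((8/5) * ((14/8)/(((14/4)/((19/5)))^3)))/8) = -25055366331736/248220678125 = -100.94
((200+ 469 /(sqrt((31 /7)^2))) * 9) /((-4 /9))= -6194.54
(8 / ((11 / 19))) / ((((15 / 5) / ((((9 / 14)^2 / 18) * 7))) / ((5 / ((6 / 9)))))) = 855 / 154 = 5.55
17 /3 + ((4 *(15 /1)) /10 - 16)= -4.33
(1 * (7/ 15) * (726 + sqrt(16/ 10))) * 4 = 56 * sqrt(10)/ 75 + 6776/ 5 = 1357.56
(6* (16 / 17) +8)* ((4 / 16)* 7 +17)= 4350 / 17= 255.88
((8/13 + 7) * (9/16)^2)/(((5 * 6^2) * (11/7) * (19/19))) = 567/66560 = 0.01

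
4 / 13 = 0.31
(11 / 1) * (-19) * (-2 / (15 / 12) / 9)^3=107008 / 91125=1.17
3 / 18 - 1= -5 / 6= -0.83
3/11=0.27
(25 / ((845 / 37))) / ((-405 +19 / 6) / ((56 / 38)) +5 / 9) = -0.00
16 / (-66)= -8 / 33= -0.24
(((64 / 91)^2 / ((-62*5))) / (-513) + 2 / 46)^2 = 433636498740050761 / 229360891440977048025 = 0.00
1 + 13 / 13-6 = -4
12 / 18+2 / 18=7 / 9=0.78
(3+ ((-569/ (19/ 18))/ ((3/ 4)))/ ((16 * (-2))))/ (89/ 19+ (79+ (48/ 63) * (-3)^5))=-4515/ 17992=-0.25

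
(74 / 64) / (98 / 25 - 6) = -0.56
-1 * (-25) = 25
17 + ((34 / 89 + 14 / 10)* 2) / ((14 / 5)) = 11384 / 623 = 18.27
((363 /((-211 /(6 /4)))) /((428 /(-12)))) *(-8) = -13068 /22577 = -0.58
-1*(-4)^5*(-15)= -15360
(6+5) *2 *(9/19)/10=99/95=1.04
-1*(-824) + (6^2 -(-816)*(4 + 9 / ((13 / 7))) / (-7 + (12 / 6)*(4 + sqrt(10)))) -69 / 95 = 10824039 / 16055 + 62560*sqrt(10) / 169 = 1844.79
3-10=-7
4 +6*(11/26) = 85/13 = 6.54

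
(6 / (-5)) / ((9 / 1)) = -2 / 15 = -0.13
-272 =-272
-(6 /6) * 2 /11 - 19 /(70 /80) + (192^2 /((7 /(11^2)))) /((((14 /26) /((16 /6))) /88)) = 149683950054 /539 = 277706771.90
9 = 9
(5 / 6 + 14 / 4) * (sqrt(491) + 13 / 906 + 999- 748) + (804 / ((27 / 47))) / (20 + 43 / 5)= 13 * sqrt(491) / 3 + 441791881 / 388674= 1232.68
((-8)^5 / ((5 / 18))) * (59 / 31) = -34799616 / 155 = -224513.65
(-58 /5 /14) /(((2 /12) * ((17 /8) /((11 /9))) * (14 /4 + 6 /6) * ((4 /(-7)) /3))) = 2552 /765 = 3.34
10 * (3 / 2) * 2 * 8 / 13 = 240 / 13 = 18.46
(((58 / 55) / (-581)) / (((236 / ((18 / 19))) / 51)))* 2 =-26622 / 35821555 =-0.00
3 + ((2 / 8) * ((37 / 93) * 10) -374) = -68821 / 186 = -370.01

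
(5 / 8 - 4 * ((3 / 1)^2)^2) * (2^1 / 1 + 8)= -12935 / 4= -3233.75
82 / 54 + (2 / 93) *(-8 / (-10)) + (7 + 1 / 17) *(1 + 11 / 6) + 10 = 131977 / 4185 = 31.54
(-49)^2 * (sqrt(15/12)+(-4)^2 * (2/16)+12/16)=2401 * sqrt(5)/2+26411/4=9287.15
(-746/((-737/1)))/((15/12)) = 2984/3685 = 0.81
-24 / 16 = -1.50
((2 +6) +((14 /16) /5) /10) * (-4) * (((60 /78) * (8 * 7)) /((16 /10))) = -22449 /26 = -863.42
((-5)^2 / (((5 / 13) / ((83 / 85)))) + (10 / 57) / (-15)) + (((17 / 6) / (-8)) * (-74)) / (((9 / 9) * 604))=891992701 / 14046624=63.50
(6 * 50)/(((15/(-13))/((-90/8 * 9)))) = 26325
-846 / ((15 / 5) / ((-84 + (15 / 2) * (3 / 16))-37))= 539607 / 16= 33725.44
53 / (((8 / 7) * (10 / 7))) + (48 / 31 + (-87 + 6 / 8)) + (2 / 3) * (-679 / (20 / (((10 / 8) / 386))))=-52.31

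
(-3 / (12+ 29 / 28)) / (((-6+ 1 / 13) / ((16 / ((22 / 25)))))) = 6240 / 8833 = 0.71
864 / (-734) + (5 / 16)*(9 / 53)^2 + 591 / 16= 35.77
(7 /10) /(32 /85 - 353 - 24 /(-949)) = -16133 /8126382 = -0.00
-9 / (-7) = 9 / 7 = 1.29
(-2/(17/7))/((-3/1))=14/51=0.27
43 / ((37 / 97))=4171 / 37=112.73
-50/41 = -1.22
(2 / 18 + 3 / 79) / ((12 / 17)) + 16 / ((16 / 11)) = 47827 / 4266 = 11.21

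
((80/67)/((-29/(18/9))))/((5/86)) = -2752/1943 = -1.42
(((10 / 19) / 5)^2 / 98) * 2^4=32 / 17689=0.00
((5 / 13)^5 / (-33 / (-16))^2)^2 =640000000000 / 163489280512057929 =0.00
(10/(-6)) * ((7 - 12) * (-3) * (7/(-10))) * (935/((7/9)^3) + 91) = 1782070/49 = 36368.78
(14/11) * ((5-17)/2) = -84/11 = -7.64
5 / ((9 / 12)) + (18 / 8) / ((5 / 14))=389 / 30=12.97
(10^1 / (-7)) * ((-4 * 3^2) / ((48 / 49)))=105 / 2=52.50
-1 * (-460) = 460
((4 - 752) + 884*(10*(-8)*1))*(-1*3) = 214404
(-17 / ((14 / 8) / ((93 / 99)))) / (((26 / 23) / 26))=-48484 / 231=-209.89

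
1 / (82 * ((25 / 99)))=99 / 2050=0.05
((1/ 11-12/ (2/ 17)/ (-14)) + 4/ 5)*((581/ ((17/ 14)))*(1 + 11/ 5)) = 58527616/ 4675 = 12519.28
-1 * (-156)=156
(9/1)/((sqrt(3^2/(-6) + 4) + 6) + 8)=28/43 - sqrt(10)/43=0.58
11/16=0.69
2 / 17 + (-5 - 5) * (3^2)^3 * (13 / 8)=-11846.13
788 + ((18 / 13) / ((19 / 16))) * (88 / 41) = 8005420 / 10127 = 790.50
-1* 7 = -7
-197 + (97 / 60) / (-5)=-59197 / 300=-197.32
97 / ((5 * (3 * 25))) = 97 / 375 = 0.26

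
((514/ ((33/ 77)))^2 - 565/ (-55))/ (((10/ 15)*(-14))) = -142402661/ 924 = -154115.43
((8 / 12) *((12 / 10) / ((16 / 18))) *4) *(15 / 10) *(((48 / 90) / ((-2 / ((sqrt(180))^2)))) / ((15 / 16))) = -6912 / 25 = -276.48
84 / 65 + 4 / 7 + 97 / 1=44983 / 455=98.86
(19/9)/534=19/4806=0.00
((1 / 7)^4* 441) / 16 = 9 / 784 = 0.01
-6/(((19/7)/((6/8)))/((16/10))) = -252/95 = -2.65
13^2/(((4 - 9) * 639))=-169/3195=-0.05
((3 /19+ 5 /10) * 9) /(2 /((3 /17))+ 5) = 675 /1862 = 0.36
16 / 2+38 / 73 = 622 / 73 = 8.52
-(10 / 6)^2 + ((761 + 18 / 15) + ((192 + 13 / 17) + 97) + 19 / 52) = 41751191 / 39780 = 1049.55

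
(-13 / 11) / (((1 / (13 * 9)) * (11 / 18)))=-27378 / 121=-226.26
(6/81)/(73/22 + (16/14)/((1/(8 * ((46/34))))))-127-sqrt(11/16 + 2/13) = -140827223/1108917-5 * sqrt(91)/52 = -127.91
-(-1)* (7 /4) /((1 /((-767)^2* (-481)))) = -1980769063 /4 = -495192265.75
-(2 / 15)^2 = -4 / 225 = -0.02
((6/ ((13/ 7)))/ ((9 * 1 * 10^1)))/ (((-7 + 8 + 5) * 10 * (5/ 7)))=49/ 58500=0.00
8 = 8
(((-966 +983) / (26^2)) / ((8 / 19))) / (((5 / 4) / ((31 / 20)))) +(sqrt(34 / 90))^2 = 549797 / 1216800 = 0.45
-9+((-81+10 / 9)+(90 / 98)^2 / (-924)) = -591612475 / 6655572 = -88.89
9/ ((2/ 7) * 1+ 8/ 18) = 567/ 46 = 12.33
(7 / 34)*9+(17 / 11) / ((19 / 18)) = 23571 / 7106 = 3.32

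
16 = 16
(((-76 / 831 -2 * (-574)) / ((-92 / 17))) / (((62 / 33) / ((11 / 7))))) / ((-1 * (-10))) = -245274623 / 13825070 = -17.74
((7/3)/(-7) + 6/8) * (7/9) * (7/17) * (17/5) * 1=49/108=0.45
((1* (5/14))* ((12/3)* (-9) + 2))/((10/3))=-51/14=-3.64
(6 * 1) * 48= 288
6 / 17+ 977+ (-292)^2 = 1466103 / 17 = 86241.35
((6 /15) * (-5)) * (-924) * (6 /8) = 1386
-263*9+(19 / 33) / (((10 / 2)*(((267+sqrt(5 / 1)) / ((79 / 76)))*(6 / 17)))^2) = -54297823032847352897 / 22939511236646400 - 160524761*sqrt(5) / 7646503745548800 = -2367.00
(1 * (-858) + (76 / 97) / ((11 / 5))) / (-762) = 1.13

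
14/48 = 7/24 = 0.29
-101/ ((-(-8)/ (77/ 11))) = -707/ 8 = -88.38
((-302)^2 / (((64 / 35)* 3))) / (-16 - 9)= -159607 / 240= -665.03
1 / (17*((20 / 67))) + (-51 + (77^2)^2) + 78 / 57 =227088325513 / 6460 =35152991.57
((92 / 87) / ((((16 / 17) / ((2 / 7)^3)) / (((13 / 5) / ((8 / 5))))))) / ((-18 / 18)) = -0.04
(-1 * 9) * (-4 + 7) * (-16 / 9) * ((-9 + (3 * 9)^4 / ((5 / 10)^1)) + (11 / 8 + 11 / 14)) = 357126054 / 7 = 51018007.71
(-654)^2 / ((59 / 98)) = 41916168 / 59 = 710443.53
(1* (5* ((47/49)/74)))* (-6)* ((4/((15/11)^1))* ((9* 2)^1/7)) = -37224/12691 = -2.93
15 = 15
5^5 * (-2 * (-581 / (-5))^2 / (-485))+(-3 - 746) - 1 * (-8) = 16806173 / 97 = 173259.52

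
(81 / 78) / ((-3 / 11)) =-99 / 26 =-3.81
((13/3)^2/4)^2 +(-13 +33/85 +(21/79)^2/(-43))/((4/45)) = -708698996905/5912573616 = -119.86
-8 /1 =-8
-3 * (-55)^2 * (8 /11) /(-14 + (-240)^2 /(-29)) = 95700 /29003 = 3.30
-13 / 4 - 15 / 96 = -109 / 32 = -3.41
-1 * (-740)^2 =-547600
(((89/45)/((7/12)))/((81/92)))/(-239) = -32752/2032695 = -0.02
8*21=168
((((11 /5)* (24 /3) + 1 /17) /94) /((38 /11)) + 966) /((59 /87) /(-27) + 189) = 36262802601 /7093553960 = 5.11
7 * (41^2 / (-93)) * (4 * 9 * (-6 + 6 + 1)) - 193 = -147187 / 31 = -4747.97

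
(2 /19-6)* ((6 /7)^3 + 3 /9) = -15856 /2793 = -5.68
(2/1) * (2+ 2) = 8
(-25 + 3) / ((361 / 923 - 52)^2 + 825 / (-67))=-627871673 / 75663202325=-0.01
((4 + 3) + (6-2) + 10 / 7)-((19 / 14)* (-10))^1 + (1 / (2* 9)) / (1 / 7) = 475 / 18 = 26.39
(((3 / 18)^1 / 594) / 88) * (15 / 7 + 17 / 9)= 127 / 9879408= 0.00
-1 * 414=-414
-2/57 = -0.04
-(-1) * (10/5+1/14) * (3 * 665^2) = 5496225/2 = 2748112.50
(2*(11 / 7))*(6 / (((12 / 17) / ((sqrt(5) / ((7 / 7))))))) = 187*sqrt(5) / 7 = 59.73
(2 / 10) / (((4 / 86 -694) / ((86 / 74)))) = -1849 / 5520400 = -0.00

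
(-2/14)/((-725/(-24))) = -24/5075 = -0.00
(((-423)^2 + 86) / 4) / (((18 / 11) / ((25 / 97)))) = 49229125 / 6984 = 7048.84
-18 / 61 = -0.30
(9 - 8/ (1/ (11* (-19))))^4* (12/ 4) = 23954775687363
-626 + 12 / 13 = -8126 / 13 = -625.08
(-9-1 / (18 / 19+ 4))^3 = -647214625 / 830584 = -779.23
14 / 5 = 2.80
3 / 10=0.30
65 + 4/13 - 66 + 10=121/13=9.31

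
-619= -619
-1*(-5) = 5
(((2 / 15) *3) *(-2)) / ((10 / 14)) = -28 / 25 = -1.12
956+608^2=370620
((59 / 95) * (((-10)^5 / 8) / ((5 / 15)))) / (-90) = 14750 / 57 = 258.77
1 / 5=0.20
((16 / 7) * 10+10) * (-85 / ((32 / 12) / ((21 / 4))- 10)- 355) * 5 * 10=-51733750 / 91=-568502.75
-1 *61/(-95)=61/95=0.64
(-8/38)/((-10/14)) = 28/95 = 0.29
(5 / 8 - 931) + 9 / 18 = -7439 / 8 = -929.88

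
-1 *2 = -2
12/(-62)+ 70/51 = 1864/1581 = 1.18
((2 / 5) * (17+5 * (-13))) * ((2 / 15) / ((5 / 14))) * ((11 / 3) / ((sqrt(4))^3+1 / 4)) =-3584 / 1125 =-3.19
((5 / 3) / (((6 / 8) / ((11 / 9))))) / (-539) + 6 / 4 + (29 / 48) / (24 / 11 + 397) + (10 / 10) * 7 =2369208461 / 278846064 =8.50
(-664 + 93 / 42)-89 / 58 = -134654 / 203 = -663.32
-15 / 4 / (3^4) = -5 / 108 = -0.05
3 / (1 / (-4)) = -12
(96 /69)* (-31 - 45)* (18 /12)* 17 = -62016 /23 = -2696.35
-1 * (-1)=1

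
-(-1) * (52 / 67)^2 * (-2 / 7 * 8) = -43264 / 31423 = -1.38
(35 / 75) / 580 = 7 / 8700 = 0.00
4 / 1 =4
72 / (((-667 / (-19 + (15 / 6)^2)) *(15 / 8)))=2448 / 3335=0.73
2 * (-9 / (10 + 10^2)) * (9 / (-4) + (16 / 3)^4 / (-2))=131801 / 1980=66.57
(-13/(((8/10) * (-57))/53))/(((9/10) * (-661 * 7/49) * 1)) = -120575/678186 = -0.18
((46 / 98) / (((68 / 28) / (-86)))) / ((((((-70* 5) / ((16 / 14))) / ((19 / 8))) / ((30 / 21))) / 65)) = 488566 / 40817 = 11.97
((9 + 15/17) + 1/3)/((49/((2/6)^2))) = 521/22491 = 0.02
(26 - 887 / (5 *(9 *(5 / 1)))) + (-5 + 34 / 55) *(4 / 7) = 19.55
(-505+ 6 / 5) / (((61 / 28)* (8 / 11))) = -193963 / 610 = -317.97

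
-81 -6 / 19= -1545 / 19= -81.32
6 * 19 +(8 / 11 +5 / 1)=1317 / 11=119.73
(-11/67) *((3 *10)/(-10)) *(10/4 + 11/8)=1023/536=1.91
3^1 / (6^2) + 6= 73 / 12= 6.08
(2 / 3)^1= 2 / 3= 0.67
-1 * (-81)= 81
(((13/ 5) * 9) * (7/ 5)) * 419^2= 143784459/ 25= 5751378.36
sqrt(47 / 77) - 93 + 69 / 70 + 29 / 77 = -70561 / 770 + sqrt(3619) / 77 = -90.86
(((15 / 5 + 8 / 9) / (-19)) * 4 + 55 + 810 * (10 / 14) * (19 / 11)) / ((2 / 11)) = 13871855 / 2394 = 5794.43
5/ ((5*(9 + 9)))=1/ 18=0.06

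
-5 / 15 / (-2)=1 / 6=0.17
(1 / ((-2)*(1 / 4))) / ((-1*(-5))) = -2 / 5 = -0.40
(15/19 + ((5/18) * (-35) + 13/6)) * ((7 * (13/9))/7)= -15041/1539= -9.77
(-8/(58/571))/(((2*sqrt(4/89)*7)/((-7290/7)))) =4162590*sqrt(89)/1421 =27635.32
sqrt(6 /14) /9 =sqrt(21) /63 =0.07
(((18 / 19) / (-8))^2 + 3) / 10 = 17409 / 57760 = 0.30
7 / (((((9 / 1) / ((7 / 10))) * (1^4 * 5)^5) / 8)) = 196 / 140625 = 0.00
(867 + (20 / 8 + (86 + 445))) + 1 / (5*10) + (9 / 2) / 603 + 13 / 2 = 2356771 / 1675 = 1407.03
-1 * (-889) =889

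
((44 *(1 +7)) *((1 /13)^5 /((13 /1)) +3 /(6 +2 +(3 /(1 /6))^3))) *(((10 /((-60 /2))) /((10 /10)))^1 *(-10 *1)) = 637395748 /1057071171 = 0.60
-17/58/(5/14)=-119/145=-0.82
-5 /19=-0.26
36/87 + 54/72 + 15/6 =425/116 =3.66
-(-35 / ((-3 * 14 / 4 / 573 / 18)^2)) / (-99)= -26266320 / 77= -341121.04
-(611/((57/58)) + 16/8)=-35552/57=-623.72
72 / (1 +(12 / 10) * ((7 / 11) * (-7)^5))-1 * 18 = -12709062 / 705839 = -18.01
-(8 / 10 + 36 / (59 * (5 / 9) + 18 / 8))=-11524 / 6305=-1.83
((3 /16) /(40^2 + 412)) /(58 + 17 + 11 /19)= 57 /46227712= 0.00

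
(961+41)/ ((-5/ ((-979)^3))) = 940190366478/ 5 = 188038073295.60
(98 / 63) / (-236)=-7 / 1062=-0.01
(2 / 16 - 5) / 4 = -39 / 32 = -1.22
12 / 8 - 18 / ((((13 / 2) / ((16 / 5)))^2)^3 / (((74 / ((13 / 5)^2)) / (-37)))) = 1606804513203 / 1019663401250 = 1.58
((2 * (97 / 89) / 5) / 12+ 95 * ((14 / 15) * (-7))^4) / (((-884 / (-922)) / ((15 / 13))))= 143806634483207 / 690381900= 208300.12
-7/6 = -1.17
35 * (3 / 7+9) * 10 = 3300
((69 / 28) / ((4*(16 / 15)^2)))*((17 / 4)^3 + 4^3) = 19980675 / 262144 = 76.22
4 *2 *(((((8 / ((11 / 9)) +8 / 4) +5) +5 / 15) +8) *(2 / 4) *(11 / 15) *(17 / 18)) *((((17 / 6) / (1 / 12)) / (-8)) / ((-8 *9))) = 104329 / 29160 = 3.58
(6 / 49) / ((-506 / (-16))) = 48 / 12397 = 0.00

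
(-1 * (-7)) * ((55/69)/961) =385/66309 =0.01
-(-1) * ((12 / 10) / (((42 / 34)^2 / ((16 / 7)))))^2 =85525504 / 26471025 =3.23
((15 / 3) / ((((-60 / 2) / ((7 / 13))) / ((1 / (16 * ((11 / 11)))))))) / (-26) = 7 / 32448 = 0.00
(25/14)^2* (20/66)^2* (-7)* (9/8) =-2.31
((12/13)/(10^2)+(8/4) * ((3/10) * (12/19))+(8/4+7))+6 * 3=169122/6175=27.39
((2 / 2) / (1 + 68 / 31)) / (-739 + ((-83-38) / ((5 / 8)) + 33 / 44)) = -620 / 1845063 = -0.00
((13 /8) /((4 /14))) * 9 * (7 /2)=5733 /32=179.16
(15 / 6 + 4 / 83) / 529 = 423 / 87814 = 0.00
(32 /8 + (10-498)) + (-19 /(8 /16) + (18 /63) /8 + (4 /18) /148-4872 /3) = -20008957 /9324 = -2145.96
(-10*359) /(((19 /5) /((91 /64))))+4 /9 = -7348093 /5472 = -1342.85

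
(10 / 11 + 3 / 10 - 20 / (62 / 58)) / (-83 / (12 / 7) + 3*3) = 358062 / 806465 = 0.44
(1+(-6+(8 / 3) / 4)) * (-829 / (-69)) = -10777 / 207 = -52.06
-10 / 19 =-0.53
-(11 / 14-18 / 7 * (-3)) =-17 / 2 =-8.50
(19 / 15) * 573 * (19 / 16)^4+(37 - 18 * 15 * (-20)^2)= -106519.72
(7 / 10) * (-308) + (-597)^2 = 1780967 / 5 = 356193.40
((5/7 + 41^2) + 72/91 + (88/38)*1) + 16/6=8753000/5187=1687.49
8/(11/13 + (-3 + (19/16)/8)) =-3.99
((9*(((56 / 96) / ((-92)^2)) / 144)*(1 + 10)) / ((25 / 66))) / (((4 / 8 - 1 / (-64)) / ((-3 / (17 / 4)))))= -77 / 449650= -0.00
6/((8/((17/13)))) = 51/52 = 0.98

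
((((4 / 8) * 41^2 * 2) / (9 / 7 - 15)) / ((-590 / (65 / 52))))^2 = 138462289 / 2053177344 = 0.07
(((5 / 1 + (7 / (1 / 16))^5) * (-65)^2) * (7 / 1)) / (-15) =-34747503530285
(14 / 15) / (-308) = -1 / 330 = -0.00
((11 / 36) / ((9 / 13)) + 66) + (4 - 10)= 19583 / 324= 60.44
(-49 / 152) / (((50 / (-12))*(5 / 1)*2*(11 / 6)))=441 / 104500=0.00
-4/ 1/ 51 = -0.08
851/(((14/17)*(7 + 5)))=14467/168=86.11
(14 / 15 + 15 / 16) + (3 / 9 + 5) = 1729 / 240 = 7.20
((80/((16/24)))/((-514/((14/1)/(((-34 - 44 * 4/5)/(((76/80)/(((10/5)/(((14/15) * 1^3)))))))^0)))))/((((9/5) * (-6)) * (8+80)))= 175/50886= 0.00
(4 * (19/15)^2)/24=361/1350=0.27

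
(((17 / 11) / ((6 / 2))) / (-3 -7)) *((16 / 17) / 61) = -8 / 10065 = -0.00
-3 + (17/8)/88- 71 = -73.98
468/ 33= 14.18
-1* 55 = -55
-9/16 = -0.56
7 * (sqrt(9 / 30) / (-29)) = -7 * sqrt(30) / 290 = -0.13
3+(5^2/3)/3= 52/9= 5.78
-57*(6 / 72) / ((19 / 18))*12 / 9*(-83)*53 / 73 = 26394 / 73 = 361.56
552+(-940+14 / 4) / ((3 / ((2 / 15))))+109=27872 / 45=619.38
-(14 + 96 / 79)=-1202 / 79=-15.22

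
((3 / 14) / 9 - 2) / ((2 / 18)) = -249 / 14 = -17.79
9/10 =0.90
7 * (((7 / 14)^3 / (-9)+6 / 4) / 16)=749 / 1152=0.65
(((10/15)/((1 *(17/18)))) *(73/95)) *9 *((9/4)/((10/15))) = 16.48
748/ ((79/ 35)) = 26180/ 79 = 331.39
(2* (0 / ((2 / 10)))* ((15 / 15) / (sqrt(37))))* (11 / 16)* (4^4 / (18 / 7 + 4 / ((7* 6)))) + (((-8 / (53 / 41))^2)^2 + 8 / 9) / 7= 104231977352 / 497100303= 209.68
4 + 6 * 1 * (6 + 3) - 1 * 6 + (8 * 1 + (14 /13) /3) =2354 /39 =60.36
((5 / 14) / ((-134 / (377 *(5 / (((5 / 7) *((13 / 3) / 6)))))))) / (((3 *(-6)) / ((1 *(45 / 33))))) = 2175 / 2948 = 0.74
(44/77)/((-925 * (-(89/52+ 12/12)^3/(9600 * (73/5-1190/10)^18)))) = 645733206787095767010037200000000000.00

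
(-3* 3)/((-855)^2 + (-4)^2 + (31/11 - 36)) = -0.00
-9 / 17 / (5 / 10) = -18 / 17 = -1.06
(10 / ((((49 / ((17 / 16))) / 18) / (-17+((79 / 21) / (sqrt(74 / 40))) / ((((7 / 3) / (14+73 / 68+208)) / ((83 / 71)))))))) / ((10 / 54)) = -70227 / 196+3452791617* sqrt(185) / 7208488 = 6156.66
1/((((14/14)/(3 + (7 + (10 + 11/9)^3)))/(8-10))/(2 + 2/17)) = -8300728/1377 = -6028.12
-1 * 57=-57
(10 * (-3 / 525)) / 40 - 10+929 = 643299 / 700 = 919.00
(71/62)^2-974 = -3739015/3844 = -972.69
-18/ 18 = -1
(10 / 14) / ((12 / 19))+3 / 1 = 347 / 84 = 4.13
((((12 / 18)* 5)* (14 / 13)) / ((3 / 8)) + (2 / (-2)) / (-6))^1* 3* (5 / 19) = 11395 / 1482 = 7.69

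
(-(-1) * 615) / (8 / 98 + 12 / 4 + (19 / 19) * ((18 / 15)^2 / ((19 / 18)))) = 14314125 / 103477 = 138.33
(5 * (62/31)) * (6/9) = 20/3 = 6.67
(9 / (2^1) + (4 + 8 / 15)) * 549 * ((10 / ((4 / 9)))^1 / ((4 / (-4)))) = -446337 / 4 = -111584.25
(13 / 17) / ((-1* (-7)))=13 / 119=0.11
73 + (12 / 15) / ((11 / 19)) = 4091 / 55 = 74.38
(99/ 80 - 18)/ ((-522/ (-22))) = -1639/ 2320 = -0.71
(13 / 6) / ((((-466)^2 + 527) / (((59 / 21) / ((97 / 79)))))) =60593 / 2660521626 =0.00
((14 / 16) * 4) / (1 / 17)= 119 / 2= 59.50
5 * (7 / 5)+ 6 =13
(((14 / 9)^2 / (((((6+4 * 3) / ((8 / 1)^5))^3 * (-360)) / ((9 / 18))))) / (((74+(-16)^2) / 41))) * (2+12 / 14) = -631119674343424 / 87687765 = -7197351.58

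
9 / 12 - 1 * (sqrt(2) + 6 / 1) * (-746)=746 * sqrt(2) + 17907 / 4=5531.75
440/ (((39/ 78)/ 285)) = 250800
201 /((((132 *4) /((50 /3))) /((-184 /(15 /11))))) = -856.11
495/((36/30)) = 825/2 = 412.50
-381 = -381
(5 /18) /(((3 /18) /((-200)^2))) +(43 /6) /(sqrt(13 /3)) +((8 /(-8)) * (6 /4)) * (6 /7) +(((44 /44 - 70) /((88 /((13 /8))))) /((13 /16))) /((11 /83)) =66656.99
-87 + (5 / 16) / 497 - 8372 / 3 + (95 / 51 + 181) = -1092882865 / 405552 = -2694.80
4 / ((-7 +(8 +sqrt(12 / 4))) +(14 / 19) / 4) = -2280 / 769 +5776 * sqrt(3) / 2307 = 1.37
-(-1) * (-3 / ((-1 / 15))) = 45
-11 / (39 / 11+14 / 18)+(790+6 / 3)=789.46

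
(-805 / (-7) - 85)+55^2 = 3055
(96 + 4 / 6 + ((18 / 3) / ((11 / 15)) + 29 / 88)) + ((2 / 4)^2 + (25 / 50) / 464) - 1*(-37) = 4361749 / 30624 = 142.43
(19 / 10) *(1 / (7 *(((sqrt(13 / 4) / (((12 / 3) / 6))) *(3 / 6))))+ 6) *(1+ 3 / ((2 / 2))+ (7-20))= -513 / 5-228 *sqrt(13) / 455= -104.41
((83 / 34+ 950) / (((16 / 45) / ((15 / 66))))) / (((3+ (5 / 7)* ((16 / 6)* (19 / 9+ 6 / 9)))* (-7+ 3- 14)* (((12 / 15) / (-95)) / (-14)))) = -508757169375 / 75015424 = -6782.03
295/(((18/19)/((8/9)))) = 22420/81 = 276.79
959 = 959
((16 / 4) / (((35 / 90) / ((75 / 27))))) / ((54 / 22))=2200 / 189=11.64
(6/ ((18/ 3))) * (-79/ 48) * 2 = -79/ 24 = -3.29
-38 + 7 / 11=-411 / 11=-37.36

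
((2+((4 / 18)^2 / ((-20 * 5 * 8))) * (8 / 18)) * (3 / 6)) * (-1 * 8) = -145798 / 18225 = -8.00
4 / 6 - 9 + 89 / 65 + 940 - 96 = 163222 / 195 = 837.04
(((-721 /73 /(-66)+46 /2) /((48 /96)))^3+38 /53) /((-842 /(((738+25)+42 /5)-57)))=-131339081980453140122 /1559690294838885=-84208.44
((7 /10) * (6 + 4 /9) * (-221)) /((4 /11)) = -493493 /180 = -2741.63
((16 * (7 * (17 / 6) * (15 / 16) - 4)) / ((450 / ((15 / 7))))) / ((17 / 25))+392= 393.64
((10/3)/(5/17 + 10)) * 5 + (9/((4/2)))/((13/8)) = 1198/273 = 4.39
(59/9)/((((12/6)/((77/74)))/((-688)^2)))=537600448/333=1614415.76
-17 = -17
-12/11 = -1.09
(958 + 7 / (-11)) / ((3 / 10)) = 105310 / 33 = 3191.21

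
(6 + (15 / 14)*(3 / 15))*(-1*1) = -87 / 14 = -6.21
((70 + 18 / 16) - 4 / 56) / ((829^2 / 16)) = 7958 / 4810687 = 0.00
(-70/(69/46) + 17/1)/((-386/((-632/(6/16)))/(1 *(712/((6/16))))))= -1281554432/5211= -245932.53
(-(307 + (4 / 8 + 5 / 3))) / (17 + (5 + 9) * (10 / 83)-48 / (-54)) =-65985 / 4178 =-15.79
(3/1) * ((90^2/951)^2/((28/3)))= 16402500/703423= 23.32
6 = 6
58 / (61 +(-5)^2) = 29 / 43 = 0.67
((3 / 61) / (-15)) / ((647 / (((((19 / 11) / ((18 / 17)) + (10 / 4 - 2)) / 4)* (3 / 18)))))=-211 / 468867960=-0.00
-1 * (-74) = 74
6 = 6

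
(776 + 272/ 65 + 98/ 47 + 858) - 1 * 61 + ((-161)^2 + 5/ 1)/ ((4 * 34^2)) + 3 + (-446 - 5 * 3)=7959309413/ 7063160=1126.88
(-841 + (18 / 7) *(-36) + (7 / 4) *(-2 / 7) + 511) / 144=-5923 / 2016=-2.94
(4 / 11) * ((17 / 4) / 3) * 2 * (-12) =-136 / 11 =-12.36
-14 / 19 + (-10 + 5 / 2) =-313 / 38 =-8.24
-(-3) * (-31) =-93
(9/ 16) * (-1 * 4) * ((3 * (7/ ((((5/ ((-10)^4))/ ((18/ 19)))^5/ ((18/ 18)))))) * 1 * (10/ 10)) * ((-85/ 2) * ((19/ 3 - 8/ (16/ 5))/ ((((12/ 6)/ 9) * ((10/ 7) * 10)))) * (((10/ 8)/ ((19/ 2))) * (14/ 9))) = 570185174664000000000000000/ 47045881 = 12119768246321075377.46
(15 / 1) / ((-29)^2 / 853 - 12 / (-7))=89565 / 16123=5.56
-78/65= -6/5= -1.20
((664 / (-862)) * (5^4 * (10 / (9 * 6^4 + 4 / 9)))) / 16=-466875 / 18098552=-0.03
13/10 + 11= 123/10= 12.30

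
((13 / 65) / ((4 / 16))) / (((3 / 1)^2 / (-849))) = -75.47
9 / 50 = 0.18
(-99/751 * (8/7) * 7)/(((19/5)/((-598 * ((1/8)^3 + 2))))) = 151705125/456608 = 332.24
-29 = -29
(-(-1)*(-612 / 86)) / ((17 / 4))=-72 / 43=-1.67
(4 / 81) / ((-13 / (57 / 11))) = -76 / 3861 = -0.02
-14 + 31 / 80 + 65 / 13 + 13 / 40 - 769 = -62183 / 80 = -777.29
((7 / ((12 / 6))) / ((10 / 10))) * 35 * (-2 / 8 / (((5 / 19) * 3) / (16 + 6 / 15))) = -38171 / 60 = -636.18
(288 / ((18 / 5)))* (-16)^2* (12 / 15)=16384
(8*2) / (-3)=-16 / 3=-5.33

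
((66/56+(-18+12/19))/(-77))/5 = 0.04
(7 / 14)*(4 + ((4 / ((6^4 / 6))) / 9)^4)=223154201665 / 111577100832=2.00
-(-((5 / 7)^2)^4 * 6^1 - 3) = 19638153 / 5764801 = 3.41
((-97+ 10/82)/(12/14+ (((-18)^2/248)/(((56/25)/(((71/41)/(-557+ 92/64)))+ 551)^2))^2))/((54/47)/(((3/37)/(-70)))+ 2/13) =13124617230088424642916752674739/115165267747973461948707517416041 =0.11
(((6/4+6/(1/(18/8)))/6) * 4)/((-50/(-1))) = 1/5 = 0.20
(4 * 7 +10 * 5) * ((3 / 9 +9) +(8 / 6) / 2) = 780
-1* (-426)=426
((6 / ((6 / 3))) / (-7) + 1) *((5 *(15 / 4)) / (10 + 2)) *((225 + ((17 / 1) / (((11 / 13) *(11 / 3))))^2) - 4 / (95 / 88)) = 873891995 / 3894506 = 224.39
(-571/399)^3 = -186169411/63521199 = -2.93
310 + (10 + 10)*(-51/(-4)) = 565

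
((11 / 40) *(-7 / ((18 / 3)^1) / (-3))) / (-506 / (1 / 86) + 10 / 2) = -77 / 31327920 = -0.00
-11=-11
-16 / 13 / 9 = -16 / 117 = -0.14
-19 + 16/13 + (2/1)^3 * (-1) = -335/13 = -25.77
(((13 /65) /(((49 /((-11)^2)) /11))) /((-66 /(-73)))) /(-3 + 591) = 8833 /864360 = 0.01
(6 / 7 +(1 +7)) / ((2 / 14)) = 62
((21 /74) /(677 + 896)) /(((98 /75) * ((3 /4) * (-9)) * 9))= -25 /10999989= -0.00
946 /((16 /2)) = 473 /4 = 118.25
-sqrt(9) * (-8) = 24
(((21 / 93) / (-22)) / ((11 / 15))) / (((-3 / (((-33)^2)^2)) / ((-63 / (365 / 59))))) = -255012219 / 4526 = -56343.84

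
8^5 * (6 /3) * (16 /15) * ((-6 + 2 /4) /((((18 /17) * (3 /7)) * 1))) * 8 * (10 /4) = -16945505.98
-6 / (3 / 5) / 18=-5 / 9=-0.56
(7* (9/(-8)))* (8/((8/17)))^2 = -18207/8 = -2275.88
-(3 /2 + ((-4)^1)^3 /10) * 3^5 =11907 /10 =1190.70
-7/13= -0.54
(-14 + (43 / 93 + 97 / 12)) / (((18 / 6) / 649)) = -1316821 / 1116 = -1179.95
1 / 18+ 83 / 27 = 169 / 54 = 3.13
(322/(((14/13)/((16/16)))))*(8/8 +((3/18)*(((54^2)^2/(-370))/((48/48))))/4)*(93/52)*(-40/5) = 757043436/185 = 4092126.68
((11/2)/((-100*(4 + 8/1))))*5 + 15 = 7189/480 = 14.98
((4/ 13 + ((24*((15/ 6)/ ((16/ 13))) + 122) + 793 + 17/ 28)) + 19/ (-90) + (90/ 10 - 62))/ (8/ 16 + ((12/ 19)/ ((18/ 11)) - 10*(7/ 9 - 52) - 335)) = 141831314/ 27715415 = 5.12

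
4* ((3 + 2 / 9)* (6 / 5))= 232 / 15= 15.47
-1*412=-412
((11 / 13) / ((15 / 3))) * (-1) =-11 / 65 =-0.17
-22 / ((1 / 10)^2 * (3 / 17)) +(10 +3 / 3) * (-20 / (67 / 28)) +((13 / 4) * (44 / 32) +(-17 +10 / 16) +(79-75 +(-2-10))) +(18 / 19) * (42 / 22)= -12576.70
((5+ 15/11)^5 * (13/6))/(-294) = -76.91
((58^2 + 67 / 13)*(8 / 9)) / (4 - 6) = -175196 / 117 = -1497.40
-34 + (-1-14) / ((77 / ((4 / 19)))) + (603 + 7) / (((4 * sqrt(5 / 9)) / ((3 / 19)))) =-49802 / 1463 + 549 * sqrt(5) / 38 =-1.74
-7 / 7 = -1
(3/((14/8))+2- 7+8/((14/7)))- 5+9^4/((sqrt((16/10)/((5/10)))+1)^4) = 873321945/102487- 55112400 * sqrt(5)/14641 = 104.17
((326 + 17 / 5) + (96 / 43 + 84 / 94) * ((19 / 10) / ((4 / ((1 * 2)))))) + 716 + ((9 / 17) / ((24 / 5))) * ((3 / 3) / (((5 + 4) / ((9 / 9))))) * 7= 864522979 / 824568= 1048.46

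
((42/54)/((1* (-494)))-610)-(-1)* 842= 1031465/4446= 232.00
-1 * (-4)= 4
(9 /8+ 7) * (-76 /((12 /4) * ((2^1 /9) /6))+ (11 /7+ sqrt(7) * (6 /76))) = -310505 /56+ 195 * sqrt(7) /304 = -5543.04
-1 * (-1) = 1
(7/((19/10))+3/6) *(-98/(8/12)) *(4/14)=-3339/19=-175.74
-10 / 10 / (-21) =1 / 21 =0.05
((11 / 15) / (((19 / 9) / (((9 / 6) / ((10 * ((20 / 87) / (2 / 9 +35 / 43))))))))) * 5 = 383757 / 326800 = 1.17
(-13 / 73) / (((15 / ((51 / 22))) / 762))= -84201 / 4015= -20.97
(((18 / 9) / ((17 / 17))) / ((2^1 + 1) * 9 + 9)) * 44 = 22 / 9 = 2.44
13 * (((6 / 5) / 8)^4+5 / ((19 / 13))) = 135220007 / 3040000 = 44.48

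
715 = 715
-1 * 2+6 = 4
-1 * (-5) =5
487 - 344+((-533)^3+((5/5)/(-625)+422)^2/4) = -236523083339999/1562500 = -151374773.34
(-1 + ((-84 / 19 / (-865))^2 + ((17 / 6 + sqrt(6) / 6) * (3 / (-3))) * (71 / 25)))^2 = 1040965534187 * sqrt(6) / 121549151250 + 43697986342774991843 / 525304752696724500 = 104.16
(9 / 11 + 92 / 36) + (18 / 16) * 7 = 8909 / 792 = 11.25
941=941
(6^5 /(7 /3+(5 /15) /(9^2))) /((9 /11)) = 288684 /71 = 4065.97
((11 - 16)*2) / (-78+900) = -5 / 411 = -0.01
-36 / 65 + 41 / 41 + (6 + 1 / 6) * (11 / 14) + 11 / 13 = 33511 / 5460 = 6.14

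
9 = 9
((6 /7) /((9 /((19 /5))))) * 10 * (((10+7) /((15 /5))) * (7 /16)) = 323 /36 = 8.97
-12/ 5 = -2.40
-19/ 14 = -1.36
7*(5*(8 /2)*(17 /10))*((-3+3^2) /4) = 357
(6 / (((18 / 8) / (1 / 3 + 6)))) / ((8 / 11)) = 209 / 9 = 23.22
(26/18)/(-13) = -1/9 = -0.11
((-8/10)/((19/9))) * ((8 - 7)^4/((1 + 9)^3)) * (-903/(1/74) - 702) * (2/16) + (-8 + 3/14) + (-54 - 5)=-21142747/332500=-63.59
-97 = -97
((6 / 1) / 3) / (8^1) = 1 / 4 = 0.25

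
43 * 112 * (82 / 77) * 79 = 4456864 / 11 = 405169.45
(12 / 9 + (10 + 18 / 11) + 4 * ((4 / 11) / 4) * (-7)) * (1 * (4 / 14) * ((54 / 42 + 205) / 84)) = 7.31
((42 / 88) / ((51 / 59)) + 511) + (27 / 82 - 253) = 7939375 / 30668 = 258.88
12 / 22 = 6 / 11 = 0.55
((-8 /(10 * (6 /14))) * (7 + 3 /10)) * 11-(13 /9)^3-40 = -3515731 /18225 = -192.91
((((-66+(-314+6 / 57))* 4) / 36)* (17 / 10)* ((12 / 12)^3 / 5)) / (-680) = 401 / 19000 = 0.02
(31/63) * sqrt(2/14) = 31 * sqrt(7)/441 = 0.19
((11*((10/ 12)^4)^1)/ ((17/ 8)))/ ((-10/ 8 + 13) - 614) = -1250/ 301563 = -0.00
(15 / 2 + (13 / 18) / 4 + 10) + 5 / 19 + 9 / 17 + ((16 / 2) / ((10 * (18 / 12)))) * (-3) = 1962007 / 116280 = 16.87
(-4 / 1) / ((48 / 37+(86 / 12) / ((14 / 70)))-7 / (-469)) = -59496 / 552503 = -0.11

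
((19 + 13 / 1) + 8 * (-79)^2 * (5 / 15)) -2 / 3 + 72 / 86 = 16674.84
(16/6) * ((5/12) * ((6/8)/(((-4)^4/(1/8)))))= 5/12288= 0.00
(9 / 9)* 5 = 5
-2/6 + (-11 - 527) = -1615/3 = -538.33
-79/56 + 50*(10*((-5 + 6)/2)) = 13921/56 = 248.59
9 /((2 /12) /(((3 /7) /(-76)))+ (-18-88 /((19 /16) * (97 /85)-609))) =-6085287 /32056436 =-0.19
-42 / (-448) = 3 / 32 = 0.09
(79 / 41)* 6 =474 / 41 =11.56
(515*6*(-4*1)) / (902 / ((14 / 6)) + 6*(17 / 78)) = -1124760 / 35297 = -31.87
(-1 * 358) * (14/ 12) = -1253/ 3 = -417.67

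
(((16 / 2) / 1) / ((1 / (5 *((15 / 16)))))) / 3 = 25 / 2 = 12.50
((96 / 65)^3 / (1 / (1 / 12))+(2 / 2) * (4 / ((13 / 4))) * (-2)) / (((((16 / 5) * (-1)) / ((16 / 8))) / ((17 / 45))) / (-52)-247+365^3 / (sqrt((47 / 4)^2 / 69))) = -1157242194652288 * sqrt(69) / 150682034235962495611033-112199422180064 / 244858305633439055367928625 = -0.00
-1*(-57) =57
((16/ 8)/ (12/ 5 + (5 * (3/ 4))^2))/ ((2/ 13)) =1040/ 1317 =0.79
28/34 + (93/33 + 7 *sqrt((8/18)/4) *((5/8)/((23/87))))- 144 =-134.84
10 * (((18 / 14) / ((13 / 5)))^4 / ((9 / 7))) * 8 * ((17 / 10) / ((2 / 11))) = 34.79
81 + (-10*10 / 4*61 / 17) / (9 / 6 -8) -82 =2829 / 221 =12.80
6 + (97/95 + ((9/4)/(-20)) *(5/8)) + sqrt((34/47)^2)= 4385927/571520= 7.67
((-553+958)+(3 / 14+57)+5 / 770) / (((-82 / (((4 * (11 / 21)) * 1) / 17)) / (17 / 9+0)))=-1.31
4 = 4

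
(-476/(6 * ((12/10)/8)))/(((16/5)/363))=-359975/6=-59995.83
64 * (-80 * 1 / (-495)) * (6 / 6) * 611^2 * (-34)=-12997543936 / 99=-131288322.59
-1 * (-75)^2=-5625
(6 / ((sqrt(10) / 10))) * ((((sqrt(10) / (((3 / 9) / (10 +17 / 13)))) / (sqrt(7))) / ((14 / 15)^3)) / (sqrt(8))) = 455625 * sqrt(14) / 5096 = 334.54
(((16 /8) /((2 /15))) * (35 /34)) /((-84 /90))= -1125 /68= -16.54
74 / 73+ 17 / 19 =2647 / 1387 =1.91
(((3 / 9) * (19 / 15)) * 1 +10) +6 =739 / 45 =16.42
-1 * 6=-6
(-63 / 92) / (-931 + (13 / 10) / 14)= 2205 / 2997521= 0.00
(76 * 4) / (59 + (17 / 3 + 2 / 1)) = 114 / 25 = 4.56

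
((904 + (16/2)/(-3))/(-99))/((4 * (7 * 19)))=-676/39501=-0.02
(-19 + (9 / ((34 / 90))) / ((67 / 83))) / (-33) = -11974 / 37587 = -0.32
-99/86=-1.15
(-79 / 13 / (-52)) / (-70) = -79 / 47320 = -0.00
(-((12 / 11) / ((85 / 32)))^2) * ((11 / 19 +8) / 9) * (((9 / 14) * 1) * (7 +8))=-1.55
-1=-1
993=993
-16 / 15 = -1.07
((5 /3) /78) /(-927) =-5 /216918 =-0.00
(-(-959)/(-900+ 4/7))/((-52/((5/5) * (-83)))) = -557179/327392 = -1.70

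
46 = 46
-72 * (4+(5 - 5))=-288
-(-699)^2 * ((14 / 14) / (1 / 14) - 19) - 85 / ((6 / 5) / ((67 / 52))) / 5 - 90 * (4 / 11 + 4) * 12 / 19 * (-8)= 159431672425 / 65208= 2444971.05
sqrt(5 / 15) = sqrt(3) / 3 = 0.58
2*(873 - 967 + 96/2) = -92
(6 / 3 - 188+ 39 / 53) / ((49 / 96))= -942624 / 2597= -362.97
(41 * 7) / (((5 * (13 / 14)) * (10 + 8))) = 2009 / 585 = 3.43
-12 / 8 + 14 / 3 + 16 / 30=37 / 10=3.70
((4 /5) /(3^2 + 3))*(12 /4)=1 /5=0.20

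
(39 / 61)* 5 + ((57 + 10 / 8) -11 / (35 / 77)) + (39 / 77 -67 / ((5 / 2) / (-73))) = 187330753 / 93940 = 1994.15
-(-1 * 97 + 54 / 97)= 9355 / 97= 96.44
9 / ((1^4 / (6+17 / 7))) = 531 / 7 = 75.86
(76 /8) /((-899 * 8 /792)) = -1.05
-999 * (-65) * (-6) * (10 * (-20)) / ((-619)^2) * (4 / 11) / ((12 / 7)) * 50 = 9090900000 / 4214771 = 2156.91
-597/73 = -8.18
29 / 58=1 / 2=0.50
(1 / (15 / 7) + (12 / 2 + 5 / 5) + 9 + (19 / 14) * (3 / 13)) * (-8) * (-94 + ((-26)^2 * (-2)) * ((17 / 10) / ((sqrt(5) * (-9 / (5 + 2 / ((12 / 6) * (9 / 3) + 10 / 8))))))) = 17224184 / 1365 - 2753670608 * sqrt(5) / 76125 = -68266.87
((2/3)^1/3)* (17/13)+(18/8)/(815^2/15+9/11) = 198774541/683898696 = 0.29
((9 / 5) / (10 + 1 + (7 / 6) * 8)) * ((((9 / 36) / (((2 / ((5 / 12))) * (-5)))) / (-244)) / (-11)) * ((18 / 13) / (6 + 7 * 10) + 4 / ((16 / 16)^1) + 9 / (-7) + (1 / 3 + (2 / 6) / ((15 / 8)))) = -504739 / 452926073600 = -0.00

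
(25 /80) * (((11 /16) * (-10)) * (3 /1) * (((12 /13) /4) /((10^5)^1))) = -99 /6656000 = -0.00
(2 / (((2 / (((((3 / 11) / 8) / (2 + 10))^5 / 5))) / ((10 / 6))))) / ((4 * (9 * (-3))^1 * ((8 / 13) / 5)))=-65 / 14007102754258944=-0.00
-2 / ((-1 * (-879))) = -2 / 879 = -0.00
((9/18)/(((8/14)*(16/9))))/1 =63/128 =0.49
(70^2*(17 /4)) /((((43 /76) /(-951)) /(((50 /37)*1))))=-75257385000 /1591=-47301939.03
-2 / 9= -0.22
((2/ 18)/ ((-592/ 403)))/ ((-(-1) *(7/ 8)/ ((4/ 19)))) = -806/ 44289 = -0.02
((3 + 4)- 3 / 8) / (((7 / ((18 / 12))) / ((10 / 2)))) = 795 / 112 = 7.10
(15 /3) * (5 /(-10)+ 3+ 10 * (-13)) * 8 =-5100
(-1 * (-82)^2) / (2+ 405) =-6724 / 407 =-16.52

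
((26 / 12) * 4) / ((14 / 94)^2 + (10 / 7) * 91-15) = 28717 / 381126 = 0.08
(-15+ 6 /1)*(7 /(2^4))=-63 /16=-3.94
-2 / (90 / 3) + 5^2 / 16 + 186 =44999 / 240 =187.50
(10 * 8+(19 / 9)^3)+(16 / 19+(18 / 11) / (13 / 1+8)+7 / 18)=193505743 / 2133054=90.72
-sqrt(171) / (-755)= 3 * sqrt(19) / 755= 0.02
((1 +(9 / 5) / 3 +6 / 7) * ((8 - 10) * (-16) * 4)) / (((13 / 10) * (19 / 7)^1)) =22016 / 247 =89.13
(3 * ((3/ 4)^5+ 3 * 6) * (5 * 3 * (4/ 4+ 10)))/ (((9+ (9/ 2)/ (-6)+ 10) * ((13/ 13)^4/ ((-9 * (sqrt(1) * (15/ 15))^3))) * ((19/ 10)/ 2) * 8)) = -415985625/ 710144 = -585.78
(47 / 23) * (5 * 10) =2350 / 23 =102.17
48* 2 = 96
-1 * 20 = -20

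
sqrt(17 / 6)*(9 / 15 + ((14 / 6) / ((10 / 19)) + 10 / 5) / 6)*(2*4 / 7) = 3.22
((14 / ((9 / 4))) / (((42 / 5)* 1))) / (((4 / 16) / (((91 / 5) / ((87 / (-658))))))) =-958048 / 2349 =-407.85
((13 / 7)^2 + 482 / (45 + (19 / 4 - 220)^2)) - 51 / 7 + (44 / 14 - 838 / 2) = -15259695277 / 36360009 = -419.68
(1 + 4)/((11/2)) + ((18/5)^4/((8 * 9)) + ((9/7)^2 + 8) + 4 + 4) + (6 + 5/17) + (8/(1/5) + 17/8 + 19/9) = 29451101963/412335000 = 71.43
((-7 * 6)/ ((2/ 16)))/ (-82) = 168/ 41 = 4.10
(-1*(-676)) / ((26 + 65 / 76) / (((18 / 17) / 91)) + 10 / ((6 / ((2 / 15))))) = 102752 / 350859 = 0.29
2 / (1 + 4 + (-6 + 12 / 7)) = 14 / 5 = 2.80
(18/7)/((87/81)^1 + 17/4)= 1944/4025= 0.48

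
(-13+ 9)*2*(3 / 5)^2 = -2.88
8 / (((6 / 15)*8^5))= 5 / 8192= 0.00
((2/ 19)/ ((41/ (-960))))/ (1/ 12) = -23040/ 779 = -29.58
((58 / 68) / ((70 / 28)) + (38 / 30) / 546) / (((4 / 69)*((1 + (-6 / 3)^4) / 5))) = 1099975 / 631176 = 1.74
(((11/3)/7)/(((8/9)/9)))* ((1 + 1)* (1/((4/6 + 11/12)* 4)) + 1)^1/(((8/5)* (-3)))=-12375/8512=-1.45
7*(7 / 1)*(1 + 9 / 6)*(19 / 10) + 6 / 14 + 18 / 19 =124555 / 532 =234.13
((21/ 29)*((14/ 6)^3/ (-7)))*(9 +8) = -5831/ 261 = -22.34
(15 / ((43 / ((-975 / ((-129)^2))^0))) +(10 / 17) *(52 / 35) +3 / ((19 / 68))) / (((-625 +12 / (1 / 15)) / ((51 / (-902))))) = 3488253 / 2295549410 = 0.00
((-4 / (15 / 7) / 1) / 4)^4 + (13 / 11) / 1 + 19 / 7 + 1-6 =-4118248 / 3898125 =-1.06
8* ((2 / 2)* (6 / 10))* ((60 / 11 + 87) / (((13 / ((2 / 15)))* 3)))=5424 / 3575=1.52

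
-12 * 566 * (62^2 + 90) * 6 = -160318368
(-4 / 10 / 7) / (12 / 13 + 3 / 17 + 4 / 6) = -1326 / 40985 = -0.03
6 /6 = 1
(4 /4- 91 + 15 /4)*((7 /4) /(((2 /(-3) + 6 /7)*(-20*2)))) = 19.81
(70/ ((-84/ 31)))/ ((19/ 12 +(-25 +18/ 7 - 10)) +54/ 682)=739970/ 881263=0.84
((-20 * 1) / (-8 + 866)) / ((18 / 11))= -5 / 351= -0.01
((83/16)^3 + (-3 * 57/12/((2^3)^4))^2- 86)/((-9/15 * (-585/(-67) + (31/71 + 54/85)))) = -9695645121547375/1064050767167488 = -9.11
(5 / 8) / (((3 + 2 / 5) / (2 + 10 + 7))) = 475 / 136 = 3.49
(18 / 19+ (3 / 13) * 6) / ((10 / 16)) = 3.73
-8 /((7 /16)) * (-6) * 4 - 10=428.86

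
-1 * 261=-261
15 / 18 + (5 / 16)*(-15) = -185 / 48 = -3.85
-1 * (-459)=459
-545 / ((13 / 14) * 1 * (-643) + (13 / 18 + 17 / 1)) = 34335 / 36499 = 0.94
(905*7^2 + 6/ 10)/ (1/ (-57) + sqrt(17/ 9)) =121524/ 295 + 2308956*sqrt(17)/ 295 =32683.37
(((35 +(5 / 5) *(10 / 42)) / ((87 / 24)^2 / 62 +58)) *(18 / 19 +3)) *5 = 73408000 / 6144201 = 11.95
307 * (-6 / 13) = -1842 / 13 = -141.69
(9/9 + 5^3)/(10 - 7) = 42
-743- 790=-1533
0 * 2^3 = 0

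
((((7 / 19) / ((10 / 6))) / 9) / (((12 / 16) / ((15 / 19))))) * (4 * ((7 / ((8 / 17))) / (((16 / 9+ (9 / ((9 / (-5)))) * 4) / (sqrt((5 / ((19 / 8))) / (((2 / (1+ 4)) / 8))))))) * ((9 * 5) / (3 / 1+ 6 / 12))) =-321300 * sqrt(38) / 281219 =-7.04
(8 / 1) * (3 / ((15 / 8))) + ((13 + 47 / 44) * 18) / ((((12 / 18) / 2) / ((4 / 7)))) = 446.90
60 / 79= 0.76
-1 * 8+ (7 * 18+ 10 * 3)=148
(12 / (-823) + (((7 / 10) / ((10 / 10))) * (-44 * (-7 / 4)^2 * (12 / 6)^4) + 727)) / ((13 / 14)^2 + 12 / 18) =-1892662044 / 3699385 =-511.62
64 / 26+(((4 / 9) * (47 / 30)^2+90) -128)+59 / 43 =-37440644 / 1131975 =-33.08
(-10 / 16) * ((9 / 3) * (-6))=45 / 4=11.25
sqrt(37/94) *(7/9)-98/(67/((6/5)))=-588/335 + 7 *sqrt(3478)/846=-1.27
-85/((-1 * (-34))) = -2.50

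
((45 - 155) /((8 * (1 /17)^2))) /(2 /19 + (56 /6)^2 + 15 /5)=-2718045 /61708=-44.05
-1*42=-42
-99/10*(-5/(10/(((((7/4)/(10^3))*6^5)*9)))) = 1515591/2500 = 606.24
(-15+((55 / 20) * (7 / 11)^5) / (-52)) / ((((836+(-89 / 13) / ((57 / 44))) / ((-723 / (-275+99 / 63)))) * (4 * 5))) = -4394151571593 / 1839974434073600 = -0.00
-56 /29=-1.93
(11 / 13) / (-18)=-11 / 234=-0.05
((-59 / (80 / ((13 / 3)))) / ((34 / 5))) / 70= -767 / 114240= -0.01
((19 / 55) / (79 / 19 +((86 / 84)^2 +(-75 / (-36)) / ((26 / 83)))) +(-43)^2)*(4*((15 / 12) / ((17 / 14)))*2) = 29420810415332 / 1932109619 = 15227.30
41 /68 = 0.60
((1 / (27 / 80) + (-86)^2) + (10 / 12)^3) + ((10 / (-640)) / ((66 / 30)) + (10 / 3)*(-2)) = 5204579 / 704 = 7392.87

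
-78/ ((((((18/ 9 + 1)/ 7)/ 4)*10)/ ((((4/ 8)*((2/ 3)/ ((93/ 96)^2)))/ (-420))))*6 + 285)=6656/ 624355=0.01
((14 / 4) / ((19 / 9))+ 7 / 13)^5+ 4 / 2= 1562495616642573 / 29419463232224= 53.11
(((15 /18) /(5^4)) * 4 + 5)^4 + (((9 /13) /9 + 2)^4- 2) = 644.28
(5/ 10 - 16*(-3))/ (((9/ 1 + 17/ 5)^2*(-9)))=-2425/ 69192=-0.04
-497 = -497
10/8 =5/4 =1.25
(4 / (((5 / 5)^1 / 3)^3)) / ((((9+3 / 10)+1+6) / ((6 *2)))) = 12960 / 163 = 79.51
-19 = -19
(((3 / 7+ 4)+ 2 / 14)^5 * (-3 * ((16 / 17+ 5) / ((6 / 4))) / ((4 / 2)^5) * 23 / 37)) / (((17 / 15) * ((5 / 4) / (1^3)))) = -325.29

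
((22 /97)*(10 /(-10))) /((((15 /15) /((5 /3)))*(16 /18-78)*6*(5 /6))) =33 /33659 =0.00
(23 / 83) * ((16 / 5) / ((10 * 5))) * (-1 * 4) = -736 / 10375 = -0.07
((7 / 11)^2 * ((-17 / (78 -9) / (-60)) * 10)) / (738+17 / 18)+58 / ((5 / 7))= 15028777463 / 185083415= 81.20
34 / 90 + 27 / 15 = 98 / 45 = 2.18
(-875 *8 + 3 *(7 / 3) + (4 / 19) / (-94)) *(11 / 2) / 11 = -6244751 / 1786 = -3496.50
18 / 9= 2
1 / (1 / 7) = 7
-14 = -14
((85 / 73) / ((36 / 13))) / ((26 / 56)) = 595 / 657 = 0.91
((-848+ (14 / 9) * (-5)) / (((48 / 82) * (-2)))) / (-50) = -157891 / 10800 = -14.62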